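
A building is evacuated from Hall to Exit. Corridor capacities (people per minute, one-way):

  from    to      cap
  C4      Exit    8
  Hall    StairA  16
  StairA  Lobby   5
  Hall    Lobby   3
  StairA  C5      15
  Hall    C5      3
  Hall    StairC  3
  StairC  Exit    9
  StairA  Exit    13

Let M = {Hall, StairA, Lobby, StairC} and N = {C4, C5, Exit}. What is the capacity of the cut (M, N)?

40

Edges leaving {Hall, StairA, Lobby, StairC}: Hall→C5 (3), StairA→C5 (15), StairA→Exit (13), StairC→Exit (9).
Cut capacity = 3 + 15 + 13 + 9 = 40.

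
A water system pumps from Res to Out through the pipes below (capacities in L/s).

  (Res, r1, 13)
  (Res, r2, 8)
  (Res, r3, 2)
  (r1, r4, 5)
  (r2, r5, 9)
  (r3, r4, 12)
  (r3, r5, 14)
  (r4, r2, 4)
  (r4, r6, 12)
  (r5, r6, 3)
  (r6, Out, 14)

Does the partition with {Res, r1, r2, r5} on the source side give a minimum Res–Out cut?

Yes — it is a minimum cut (capacity 10).

Given cut capacity: 2 + 5 + 3 = 10.
Augment Res→r1→r4→r6→Out: bottleneck 5, flow now 5.
Augment Res→r2→r5→r6→Out: bottleneck 3, flow now 8.
Augment Res→r3→r4→r6→Out: bottleneck 2, flow now 10.
No augmenting path remains; maximum flow = 10.
Cut capacity 10 equals the max flow, so it is a minimum cut.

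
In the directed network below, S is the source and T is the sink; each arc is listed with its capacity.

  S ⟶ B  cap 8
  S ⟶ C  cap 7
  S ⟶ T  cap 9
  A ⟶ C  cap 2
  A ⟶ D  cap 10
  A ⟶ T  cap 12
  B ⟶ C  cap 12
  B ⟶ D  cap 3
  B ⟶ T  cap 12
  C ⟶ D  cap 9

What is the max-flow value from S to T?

17

Augment S→T: bottleneck 9, flow now 9.
Augment S→B→T: bottleneck 8, flow now 17.
No augmenting path remains; maximum flow = 17.
In the residual graph, reachable from S: {S, C, D}.
Min-cut edges: S→B (8), S→T (9); capacity 8 + 9 = 17.
This cut is saturated, so no flow can exceed 17.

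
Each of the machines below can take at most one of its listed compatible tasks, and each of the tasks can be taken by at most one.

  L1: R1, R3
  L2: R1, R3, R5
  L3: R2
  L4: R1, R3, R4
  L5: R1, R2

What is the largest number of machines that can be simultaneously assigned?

Unit-capacity flow: source→left, listed edges, right→sink; max matching = max flow.
Augmenting path L1→R1 (+1); matched 1.
Augmenting path L2→R3 (+1); matched 2.
Augmenting path L3→R2 (+1); matched 3.
Augmenting path L4→R4 (+1); matched 4.
Augmenting path L5→R1→L1→R3→L2→R5 (+1); matched 5.
No augmenting path remains; maximum matching = 5.
König certificate: {L1, L2, L3, L4, L5} is a vertex cover of size 5 (every listed pair touches it), so no matching can be larger.

5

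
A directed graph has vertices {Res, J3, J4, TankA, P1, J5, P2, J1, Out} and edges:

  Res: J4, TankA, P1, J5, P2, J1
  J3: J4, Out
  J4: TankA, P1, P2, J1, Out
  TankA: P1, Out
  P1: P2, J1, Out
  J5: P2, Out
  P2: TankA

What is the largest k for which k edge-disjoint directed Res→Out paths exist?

Assign every edge capacity 1; by Menger, the answer equals the max flow.
Path Res→J4→Out (+1); total 1.
Path Res→TankA→Out (+1); total 2.
Path Res→P1→Out (+1); total 3.
Path Res→J5→Out (+1); total 4.
No residual Res→Out path; max flow = 4.
Certifying cut of size 4: {P1→Out, Res→J4, Res→J5, TankA→Out}.

4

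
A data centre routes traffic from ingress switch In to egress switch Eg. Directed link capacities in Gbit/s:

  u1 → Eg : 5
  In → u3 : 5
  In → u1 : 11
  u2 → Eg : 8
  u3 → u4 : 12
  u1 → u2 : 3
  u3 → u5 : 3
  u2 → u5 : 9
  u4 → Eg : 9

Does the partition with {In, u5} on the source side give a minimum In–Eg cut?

Given cut capacity: 11 + 5 = 16.
Augment In→u1→Eg: bottleneck 5, flow now 5.
Augment In→u1→u2→Eg: bottleneck 3, flow now 8.
Augment In→u3→u4→Eg: bottleneck 5, flow now 13.
No augmenting path remains; maximum flow = 13.
In the residual graph, reachable from In: {In, u1}.
Min-cut edges: In→u3 (5), u1→u2 (3), u1→Eg (5); capacity 5 + 3 + 5 = 13.
Cut capacity 16 exceeds the max flow 13, so it is not minimum.

No — its capacity is 16, but the minimum cut has capacity 13.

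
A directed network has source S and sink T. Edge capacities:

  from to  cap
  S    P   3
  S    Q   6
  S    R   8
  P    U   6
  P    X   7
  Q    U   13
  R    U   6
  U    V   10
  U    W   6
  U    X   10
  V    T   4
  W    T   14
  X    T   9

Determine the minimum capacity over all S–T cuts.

15

Augment S→P→X→T: bottleneck 3, flow now 3.
Augment S→Q→U→V→T: bottleneck 4, flow now 7.
Augment S→Q→U→W→T: bottleneck 2, flow now 9.
Augment S→R→U→W→T: bottleneck 4, flow now 13.
Augment S→R→U→X→T: bottleneck 2, flow now 15.
No augmenting path remains; maximum flow = 15.
By max-flow min-cut, the minimum cut capacity equals the max flow.
In the residual graph, reachable from S: {S, R}.
Min-cut edges: S→P (3), S→Q (6), R→U (6); capacity 3 + 6 + 6 = 15.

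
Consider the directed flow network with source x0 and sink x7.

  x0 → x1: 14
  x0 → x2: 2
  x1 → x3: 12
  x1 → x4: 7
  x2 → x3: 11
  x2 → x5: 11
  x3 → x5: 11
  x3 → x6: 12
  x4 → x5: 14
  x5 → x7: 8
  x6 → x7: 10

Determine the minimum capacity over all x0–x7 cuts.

16

Augment x0→x2→x5→x7: bottleneck 2, flow now 2.
Augment x0→x1→x3→x5→x7: bottleneck 6, flow now 8.
Augment x0→x1→x3→x6→x7: bottleneck 6, flow now 14.
Augment x0→x1→x4→x5→x3→x6→x7: bottleneck 2, flow now 16. (uses reverse residual edge)
No augmenting path remains; maximum flow = 16.
By max-flow min-cut, the minimum cut capacity equals the max flow.
In the residual graph, reachable from x0: {x0}.
Min-cut edges: x0→x1 (14), x0→x2 (2); capacity 14 + 2 = 16.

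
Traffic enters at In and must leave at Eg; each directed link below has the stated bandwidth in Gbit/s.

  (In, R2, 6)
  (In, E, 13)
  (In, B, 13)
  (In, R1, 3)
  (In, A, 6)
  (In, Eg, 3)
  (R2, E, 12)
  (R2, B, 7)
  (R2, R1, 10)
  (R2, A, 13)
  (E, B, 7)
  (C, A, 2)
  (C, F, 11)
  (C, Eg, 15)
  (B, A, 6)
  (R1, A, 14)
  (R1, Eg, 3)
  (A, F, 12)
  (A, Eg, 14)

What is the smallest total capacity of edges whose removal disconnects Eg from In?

20

Augment In→Eg: bottleneck 3, flow now 3.
Augment In→R1→Eg: bottleneck 3, flow now 6.
Augment In→A→Eg: bottleneck 6, flow now 12.
Augment In→R2→A→Eg: bottleneck 6, flow now 18.
Augment In→B→A→Eg: bottleneck 2, flow now 20.
No augmenting path remains; maximum flow = 20.
By max-flow min-cut, the minimum cut capacity equals the max flow.
In the residual graph, reachable from In: {In, R2, E, B, R1, A, F}.
Min-cut edges: In→Eg (3), R1→Eg (3), A→Eg (14); capacity 3 + 3 + 14 = 20.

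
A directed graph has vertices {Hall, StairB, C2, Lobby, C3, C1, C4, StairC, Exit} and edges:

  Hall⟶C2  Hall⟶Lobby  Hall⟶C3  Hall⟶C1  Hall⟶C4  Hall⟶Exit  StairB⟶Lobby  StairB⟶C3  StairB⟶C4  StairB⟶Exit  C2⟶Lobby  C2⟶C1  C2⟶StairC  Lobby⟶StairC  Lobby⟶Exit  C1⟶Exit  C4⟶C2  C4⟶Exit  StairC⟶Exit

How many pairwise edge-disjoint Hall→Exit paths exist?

Assign every edge capacity 1; by Menger, the answer equals the max flow.
Path Hall→Exit (+1); total 1.
Path Hall→Lobby→Exit (+1); total 2.
Path Hall→C1→Exit (+1); total 3.
Path Hall→C4→Exit (+1); total 4.
Path Hall→C2→StairC→Exit (+1); total 5.
No residual Hall→Exit path; max flow = 5.
Certifying cut of size 5: {Hall→C1, Hall→C2, Hall→C4, Hall→Exit, Hall→Lobby}.

5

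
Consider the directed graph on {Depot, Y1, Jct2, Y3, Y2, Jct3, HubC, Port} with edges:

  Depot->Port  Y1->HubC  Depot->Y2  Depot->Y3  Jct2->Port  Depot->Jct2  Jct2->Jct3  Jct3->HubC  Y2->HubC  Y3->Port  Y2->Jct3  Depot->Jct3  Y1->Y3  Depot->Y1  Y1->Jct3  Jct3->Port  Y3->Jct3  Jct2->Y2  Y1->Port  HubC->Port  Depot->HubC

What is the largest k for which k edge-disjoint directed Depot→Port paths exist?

6

Assign every edge capacity 1; by Menger, the answer equals the max flow.
Path Depot→Port (+1); total 1.
Path Depot→Y1→Port (+1); total 2.
Path Depot→Jct2→Port (+1); total 3.
Path Depot→Y3→Port (+1); total 4.
Path Depot→Jct3→Port (+1); total 5.
Path Depot→HubC→Port (+1); total 6.
No residual Depot→Port path; max flow = 6.
Certifying cut of size 6: {Depot→Jct2, Depot→Port, Depot→Y1, Depot→Y3, HubC→Port, Jct3→Port}.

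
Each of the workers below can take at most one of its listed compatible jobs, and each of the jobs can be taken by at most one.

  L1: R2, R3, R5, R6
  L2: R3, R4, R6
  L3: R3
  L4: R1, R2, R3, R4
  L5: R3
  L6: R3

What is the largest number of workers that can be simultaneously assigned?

Unit-capacity flow: source→left, listed edges, right→sink; max matching = max flow.
Augmenting path L1→R2 (+1); matched 1.
Augmenting path L2→R3 (+1); matched 2.
Augmenting path L4→R1 (+1); matched 3.
Augmenting path L3→R3→L2→R4 (+1); matched 4.
No augmenting path remains; maximum matching = 4.
König certificate: {L1, L2, L4, R3} is a vertex cover of size 4 (every listed pair touches it), so no matching can be larger.

4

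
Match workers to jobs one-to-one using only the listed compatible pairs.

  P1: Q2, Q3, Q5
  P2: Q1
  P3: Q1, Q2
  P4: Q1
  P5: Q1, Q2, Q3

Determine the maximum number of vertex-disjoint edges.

Unit-capacity flow: source→left, listed edges, right→sink; max matching = max flow.
Augmenting path P1→Q2 (+1); matched 1.
Augmenting path P2→Q1 (+1); matched 2.
Augmenting path P5→Q3 (+1); matched 3.
Augmenting path P3→Q2→P1→Q5 (+1); matched 4.
No augmenting path remains; maximum matching = 4.
König certificate: {P1, P3, P5, Q1} is a vertex cover of size 4 (every listed pair touches it), so no matching can be larger.

4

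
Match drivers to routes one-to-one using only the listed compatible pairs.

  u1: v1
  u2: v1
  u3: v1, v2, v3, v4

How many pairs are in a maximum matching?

2

Unit-capacity flow: source→left, listed edges, right→sink; max matching = max flow.
Augmenting path u1→v1 (+1); matched 1.
Augmenting path u3→v2 (+1); matched 2.
No augmenting path remains; maximum matching = 2.
König certificate: {u3, v1} is a vertex cover of size 2 (every listed pair touches it), so no matching can be larger.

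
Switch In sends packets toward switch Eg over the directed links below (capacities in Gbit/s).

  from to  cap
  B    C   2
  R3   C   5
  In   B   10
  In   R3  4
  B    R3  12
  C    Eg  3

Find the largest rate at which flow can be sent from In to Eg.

3

Augment In→B→C→Eg: bottleneck 2, flow now 2.
Augment In→R3→C→Eg: bottleneck 1, flow now 3.
No augmenting path remains; maximum flow = 3.
In the residual graph, reachable from In: {In, B, R3, C}.
Min-cut edges: C→Eg (3); capacity 3 = 3.
This cut is saturated, so no flow can exceed 3.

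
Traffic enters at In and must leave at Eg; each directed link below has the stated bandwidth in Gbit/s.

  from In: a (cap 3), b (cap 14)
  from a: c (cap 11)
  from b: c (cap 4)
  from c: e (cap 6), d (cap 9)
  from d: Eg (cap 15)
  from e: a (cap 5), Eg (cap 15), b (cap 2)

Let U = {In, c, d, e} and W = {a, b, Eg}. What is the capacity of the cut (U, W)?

54

Edges leaving {In, c, d, e}: In→a (3), In→b (14), d→Eg (15), e→a (5), e→b (2), e→Eg (15).
Cut capacity = 3 + 14 + 15 + 5 + 2 + 15 = 54.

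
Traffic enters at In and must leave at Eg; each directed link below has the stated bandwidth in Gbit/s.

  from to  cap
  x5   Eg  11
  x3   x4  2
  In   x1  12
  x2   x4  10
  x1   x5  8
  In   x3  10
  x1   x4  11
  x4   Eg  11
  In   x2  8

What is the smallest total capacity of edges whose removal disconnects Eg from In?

19

Augment In→x1→x4→Eg: bottleneck 11, flow now 11.
Augment In→x1→x5→Eg: bottleneck 1, flow now 12.
Augment In→x2→x4→x1→x5→Eg: bottleneck 7, flow now 19. (uses reverse residual edge)
No augmenting path remains; maximum flow = 19.
By max-flow min-cut, the minimum cut capacity equals the max flow.
In the residual graph, reachable from In: {In, x1, x2, x3, x4}.
Min-cut edges: x1→x5 (8), x4→Eg (11); capacity 8 + 11 = 19.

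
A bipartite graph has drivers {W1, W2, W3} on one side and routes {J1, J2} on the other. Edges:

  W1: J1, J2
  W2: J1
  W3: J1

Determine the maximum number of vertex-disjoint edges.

2

Unit-capacity flow: source→left, listed edges, right→sink; max matching = max flow.
Augmenting path W1→J1 (+1); matched 1.
Augmenting path W2→J1→W1→J2 (+1); matched 2.
No augmenting path remains; maximum matching = 2.
König certificate: {W1, J1} is a vertex cover of size 2 (every listed pair touches it), so no matching can be larger.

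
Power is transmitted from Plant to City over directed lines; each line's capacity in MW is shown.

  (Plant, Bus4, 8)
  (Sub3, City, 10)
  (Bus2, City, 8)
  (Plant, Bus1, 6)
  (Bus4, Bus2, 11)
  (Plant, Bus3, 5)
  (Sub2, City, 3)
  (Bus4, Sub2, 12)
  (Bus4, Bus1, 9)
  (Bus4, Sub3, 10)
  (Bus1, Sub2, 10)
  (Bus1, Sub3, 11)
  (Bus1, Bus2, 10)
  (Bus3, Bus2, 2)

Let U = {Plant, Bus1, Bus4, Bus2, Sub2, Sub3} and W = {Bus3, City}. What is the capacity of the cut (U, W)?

26

Edges leaving {Plant, Bus1, Bus4, Bus2, Sub2, Sub3}: Plant→Bus3 (5), Bus2→City (8), Sub2→City (3), Sub3→City (10).
Cut capacity = 5 + 8 + 3 + 10 = 26.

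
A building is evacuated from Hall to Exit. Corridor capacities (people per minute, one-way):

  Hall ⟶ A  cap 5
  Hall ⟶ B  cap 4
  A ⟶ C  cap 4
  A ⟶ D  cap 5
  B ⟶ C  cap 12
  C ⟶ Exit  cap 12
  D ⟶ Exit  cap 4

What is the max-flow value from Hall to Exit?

Augment Hall→A→C→Exit: bottleneck 4, flow now 4.
Augment Hall→A→D→Exit: bottleneck 1, flow now 5.
Augment Hall→B→C→Exit: bottleneck 4, flow now 9.
No augmenting path remains; maximum flow = 9.
In the residual graph, reachable from Hall: {Hall}.
Min-cut edges: Hall→A (5), Hall→B (4); capacity 5 + 4 = 9.
This cut is saturated, so no flow can exceed 9.

9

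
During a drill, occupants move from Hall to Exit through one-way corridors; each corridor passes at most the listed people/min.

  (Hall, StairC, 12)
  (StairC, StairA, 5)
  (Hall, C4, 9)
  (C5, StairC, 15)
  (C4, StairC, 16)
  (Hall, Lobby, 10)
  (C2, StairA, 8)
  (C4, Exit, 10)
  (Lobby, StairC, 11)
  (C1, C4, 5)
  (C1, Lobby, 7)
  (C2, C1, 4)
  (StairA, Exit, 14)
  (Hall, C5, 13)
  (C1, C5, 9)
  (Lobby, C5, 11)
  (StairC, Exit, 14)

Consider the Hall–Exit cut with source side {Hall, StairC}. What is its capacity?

51

Edges leaving {Hall, StairC}: Hall→C4 (9), Hall→Lobby (10), Hall→C5 (13), StairC→StairA (5), StairC→Exit (14).
Cut capacity = 9 + 10 + 13 + 5 + 14 = 51.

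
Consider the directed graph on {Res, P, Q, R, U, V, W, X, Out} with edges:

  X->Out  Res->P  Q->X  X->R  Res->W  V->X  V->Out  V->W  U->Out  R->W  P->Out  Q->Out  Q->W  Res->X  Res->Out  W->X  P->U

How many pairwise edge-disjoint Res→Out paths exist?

Assign every edge capacity 1; by Menger, the answer equals the max flow.
Path Res→Out (+1); total 1.
Path Res→P→Out (+1); total 2.
Path Res→X→Out (+1); total 3.
No residual Res→Out path; max flow = 3.
Certifying cut of size 3: {Res→Out, Res→P, X→Out}.

3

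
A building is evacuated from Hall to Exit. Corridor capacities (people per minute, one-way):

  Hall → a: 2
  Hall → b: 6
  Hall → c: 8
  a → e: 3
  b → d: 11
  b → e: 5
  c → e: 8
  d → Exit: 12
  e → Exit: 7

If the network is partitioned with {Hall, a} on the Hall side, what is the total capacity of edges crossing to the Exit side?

Edges leaving {Hall, a}: Hall→b (6), Hall→c (8), a→e (3).
Cut capacity = 6 + 8 + 3 = 17.

17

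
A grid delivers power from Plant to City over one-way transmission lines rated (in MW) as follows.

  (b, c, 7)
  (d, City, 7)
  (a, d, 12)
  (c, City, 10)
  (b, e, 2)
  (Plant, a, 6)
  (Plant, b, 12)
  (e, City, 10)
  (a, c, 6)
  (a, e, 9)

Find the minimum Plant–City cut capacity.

15

Augment Plant→a→c→City: bottleneck 6, flow now 6.
Augment Plant→b→c→City: bottleneck 4, flow now 10.
Augment Plant→b→e→City: bottleneck 2, flow now 12.
Augment Plant→b→c→a→d→City: bottleneck 3, flow now 15. (uses reverse residual edge)
No augmenting path remains; maximum flow = 15.
By max-flow min-cut, the minimum cut capacity equals the max flow.
In the residual graph, reachable from Plant: {Plant, b}.
Min-cut edges: Plant→a (6), b→c (7), b→e (2); capacity 6 + 7 + 2 = 15.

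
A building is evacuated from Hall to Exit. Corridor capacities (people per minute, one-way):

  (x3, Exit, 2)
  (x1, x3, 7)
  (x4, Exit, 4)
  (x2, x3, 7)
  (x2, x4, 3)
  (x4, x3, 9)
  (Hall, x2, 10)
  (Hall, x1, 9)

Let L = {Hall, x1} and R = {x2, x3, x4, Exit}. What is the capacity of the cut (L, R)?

17

Edges leaving {Hall, x1}: Hall→x2 (10), x1→x3 (7).
Cut capacity = 10 + 7 = 17.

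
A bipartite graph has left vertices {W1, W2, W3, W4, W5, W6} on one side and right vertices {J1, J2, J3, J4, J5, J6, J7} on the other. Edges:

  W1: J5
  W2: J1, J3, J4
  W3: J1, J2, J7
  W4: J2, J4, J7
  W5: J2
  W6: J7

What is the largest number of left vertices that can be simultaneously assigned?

Unit-capacity flow: source→left, listed edges, right→sink; max matching = max flow.
Augmenting path W1→J5 (+1); matched 1.
Augmenting path W2→J1 (+1); matched 2.
Augmenting path W3→J2 (+1); matched 3.
Augmenting path W4→J4 (+1); matched 4.
Augmenting path W6→J7 (+1); matched 5.
Augmenting path W5→J2→W3→J1→W2→J3 (+1); matched 6.
No augmenting path remains; maximum matching = 6.
König certificate: {W1, W2, W3, W4, W5, W6} is a vertex cover of size 6 (every listed pair touches it), so no matching can be larger.

6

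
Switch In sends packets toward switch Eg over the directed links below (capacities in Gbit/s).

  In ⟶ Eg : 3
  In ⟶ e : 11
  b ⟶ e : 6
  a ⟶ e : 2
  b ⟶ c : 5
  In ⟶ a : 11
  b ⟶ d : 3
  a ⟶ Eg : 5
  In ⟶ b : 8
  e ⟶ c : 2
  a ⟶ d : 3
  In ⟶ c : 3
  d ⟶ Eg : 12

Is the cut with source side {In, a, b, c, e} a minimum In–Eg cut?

Given cut capacity: 3 + 3 + 5 + 3 = 14.
Augment In→Eg: bottleneck 3, flow now 3.
Augment In→a→Eg: bottleneck 5, flow now 8.
Augment In→a→d→Eg: bottleneck 3, flow now 11.
Augment In→b→d→Eg: bottleneck 3, flow now 14.
No augmenting path remains; maximum flow = 14.
Cut capacity 14 equals the max flow, so it is a minimum cut.

Yes — it is a minimum cut (capacity 14).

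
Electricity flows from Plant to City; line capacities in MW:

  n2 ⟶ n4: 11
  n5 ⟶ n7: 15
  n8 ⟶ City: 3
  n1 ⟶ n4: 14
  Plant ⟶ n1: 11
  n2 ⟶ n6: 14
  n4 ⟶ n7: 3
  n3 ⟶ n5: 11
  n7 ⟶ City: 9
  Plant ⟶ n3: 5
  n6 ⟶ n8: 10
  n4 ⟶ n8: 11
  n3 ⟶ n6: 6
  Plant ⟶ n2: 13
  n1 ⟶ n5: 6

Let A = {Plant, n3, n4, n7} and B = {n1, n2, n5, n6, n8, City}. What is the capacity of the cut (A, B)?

Edges leaving {Plant, n3, n4, n7}: Plant→n1 (11), Plant→n2 (13), n3→n5 (11), n3→n6 (6), n4→n8 (11), n7→City (9).
Cut capacity = 11 + 13 + 11 + 6 + 11 + 9 = 61.

61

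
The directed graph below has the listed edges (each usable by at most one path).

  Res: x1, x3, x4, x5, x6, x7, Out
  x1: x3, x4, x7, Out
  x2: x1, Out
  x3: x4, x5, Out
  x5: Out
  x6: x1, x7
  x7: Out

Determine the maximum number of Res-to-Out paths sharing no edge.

Assign every edge capacity 1; by Menger, the answer equals the max flow.
Path Res→Out (+1); total 1.
Path Res→x1→Out (+1); total 2.
Path Res→x3→Out (+1); total 3.
Path Res→x5→Out (+1); total 4.
Path Res→x7→Out (+1); total 5.
No residual Res→Out path; max flow = 5.
Certifying cut of size 5: {Res→Out, x1→Out, x3→Out, x5→Out, x7→Out}.

5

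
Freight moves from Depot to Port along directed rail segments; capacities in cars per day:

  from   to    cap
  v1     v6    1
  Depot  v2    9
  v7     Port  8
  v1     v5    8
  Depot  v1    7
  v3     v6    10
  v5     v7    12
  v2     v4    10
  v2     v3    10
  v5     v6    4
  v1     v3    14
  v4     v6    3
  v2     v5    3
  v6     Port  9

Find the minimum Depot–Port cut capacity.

16

Augment Depot→v1→v6→Port: bottleneck 1, flow now 1.
Augment Depot→v1→v3→v6→Port: bottleneck 6, flow now 7.
Augment Depot→v2→v3→v6→Port: bottleneck 2, flow now 9.
Augment Depot→v2→v5→v7→Port: bottleneck 3, flow now 12.
Augment Depot→v2→v3→v1→v5→v7→Port: bottleneck 4, flow now 16. (uses reverse residual edge)
No augmenting path remains; maximum flow = 16.
By max-flow min-cut, the minimum cut capacity equals the max flow.
In the residual graph, reachable from Depot: {Depot}.
Min-cut edges: Depot→v1 (7), Depot→v2 (9); capacity 7 + 9 = 16.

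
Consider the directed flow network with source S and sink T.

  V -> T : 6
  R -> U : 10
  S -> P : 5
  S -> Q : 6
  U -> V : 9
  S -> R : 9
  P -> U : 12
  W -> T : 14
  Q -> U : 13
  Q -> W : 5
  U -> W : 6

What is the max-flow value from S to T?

Augment S→Q→W→T: bottleneck 5, flow now 5.
Augment S→P→U→V→T: bottleneck 5, flow now 10.
Augment S→Q→U→V→T: bottleneck 1, flow now 11.
Augment S→R→U→W→T: bottleneck 6, flow now 17.
No augmenting path remains; maximum flow = 17.
In the residual graph, reachable from S: {S, P, Q, R, U, V}.
Min-cut edges: Q→W (5), U→W (6), V→T (6); capacity 5 + 6 + 6 = 17.
This cut is saturated, so no flow can exceed 17.

17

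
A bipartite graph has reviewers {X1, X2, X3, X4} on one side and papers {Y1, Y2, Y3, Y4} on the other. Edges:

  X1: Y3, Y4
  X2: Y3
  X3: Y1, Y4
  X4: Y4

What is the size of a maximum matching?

3

Unit-capacity flow: source→left, listed edges, right→sink; max matching = max flow.
Augmenting path X1→Y3 (+1); matched 1.
Augmenting path X3→Y1 (+1); matched 2.
Augmenting path X4→Y4 (+1); matched 3.
No augmenting path remains; maximum matching = 3.
König certificate: {X3, Y3, Y4} is a vertex cover of size 3 (every listed pair touches it), so no matching can be larger.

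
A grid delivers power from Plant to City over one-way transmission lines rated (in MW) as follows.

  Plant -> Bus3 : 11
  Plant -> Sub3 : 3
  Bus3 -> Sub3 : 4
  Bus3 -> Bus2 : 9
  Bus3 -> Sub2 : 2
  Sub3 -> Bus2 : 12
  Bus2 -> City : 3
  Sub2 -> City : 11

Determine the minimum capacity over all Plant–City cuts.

5

Augment Plant→Bus3→Bus2→City: bottleneck 3, flow now 3.
Augment Plant→Bus3→Sub2→City: bottleneck 2, flow now 5.
No augmenting path remains; maximum flow = 5.
By max-flow min-cut, the minimum cut capacity equals the max flow.
In the residual graph, reachable from Plant: {Plant, Bus3, Sub3, Bus2}.
Min-cut edges: Bus3→Sub2 (2), Bus2→City (3); capacity 2 + 3 = 5.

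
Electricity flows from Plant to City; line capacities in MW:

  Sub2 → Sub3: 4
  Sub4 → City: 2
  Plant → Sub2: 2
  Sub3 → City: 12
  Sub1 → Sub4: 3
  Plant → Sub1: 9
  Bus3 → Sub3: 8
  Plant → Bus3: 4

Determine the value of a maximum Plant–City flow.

8

Augment Plant→Sub1→Sub4→City: bottleneck 2, flow now 2.
Augment Plant→Bus3→Sub3→City: bottleneck 4, flow now 6.
Augment Plant→Sub2→Sub3→City: bottleneck 2, flow now 8.
No augmenting path remains; maximum flow = 8.
In the residual graph, reachable from Plant: {Plant, Sub1, Sub4}.
Min-cut edges: Plant→Bus3 (4), Plant→Sub2 (2), Sub4→City (2); capacity 4 + 2 + 2 = 8.
This cut is saturated, so no flow can exceed 8.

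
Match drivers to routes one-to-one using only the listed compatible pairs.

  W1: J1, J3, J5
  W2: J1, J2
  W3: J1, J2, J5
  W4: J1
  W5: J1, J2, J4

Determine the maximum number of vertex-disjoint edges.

Unit-capacity flow: source→left, listed edges, right→sink; max matching = max flow.
Augmenting path W1→J1 (+1); matched 1.
Augmenting path W2→J2 (+1); matched 2.
Augmenting path W3→J5 (+1); matched 3.
Augmenting path W5→J4 (+1); matched 4.
Augmenting path W4→J1→W1→J3 (+1); matched 5.
No augmenting path remains; maximum matching = 5.
König certificate: {W1, W2, W3, W4, W5} is a vertex cover of size 5 (every listed pair touches it), so no matching can be larger.

5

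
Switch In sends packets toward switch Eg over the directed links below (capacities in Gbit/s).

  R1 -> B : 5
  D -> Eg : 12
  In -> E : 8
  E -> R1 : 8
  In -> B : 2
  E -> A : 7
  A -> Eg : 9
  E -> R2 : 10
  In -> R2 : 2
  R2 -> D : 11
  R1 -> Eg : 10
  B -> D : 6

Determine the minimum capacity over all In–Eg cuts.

Augment In→E→R1→Eg: bottleneck 8, flow now 8.
Augment In→B→D→Eg: bottleneck 2, flow now 10.
Augment In→R2→D→Eg: bottleneck 2, flow now 12.
No augmenting path remains; maximum flow = 12.
By max-flow min-cut, the minimum cut capacity equals the max flow.
In the residual graph, reachable from In: {In}.
Min-cut edges: In→E (8), In→B (2), In→R2 (2); capacity 8 + 2 + 2 = 12.

12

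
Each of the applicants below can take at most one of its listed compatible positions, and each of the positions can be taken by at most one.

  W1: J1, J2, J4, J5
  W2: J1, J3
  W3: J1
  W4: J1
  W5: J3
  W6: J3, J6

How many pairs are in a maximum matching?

Unit-capacity flow: source→left, listed edges, right→sink; max matching = max flow.
Augmenting path W1→J1 (+1); matched 1.
Augmenting path W2→J3 (+1); matched 2.
Augmenting path W6→J6 (+1); matched 3.
Augmenting path W3→J1→W1→J2 (+1); matched 4.
No augmenting path remains; maximum matching = 4.
König certificate: {W1, W6, J1, J3} is a vertex cover of size 4 (every listed pair touches it), so no matching can be larger.

4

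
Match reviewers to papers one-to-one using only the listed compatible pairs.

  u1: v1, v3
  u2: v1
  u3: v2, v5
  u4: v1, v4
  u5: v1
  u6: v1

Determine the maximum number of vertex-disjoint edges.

Unit-capacity flow: source→left, listed edges, right→sink; max matching = max flow.
Augmenting path u1→v1 (+1); matched 1.
Augmenting path u3→v2 (+1); matched 2.
Augmenting path u4→v4 (+1); matched 3.
Augmenting path u2→v1→u1→v3 (+1); matched 4.
No augmenting path remains; maximum matching = 4.
König certificate: {u1, u3, u4, v1} is a vertex cover of size 4 (every listed pair touches it), so no matching can be larger.

4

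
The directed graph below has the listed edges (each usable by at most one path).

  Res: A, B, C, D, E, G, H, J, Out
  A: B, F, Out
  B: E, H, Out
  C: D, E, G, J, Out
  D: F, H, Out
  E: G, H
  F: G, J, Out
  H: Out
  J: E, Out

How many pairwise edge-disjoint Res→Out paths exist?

7

Assign every edge capacity 1; by Menger, the answer equals the max flow.
Path Res→Out (+1); total 1.
Path Res→A→Out (+1); total 2.
Path Res→B→Out (+1); total 3.
Path Res→C→Out (+1); total 4.
Path Res→D→Out (+1); total 5.
Path Res→H→Out (+1); total 6.
Path Res→J→Out (+1); total 7.
No residual Res→Out path; max flow = 7.
Certifying cut of size 7: {H→Out, Res→A, Res→B, Res→C, Res→D, Res→J, Res→Out}.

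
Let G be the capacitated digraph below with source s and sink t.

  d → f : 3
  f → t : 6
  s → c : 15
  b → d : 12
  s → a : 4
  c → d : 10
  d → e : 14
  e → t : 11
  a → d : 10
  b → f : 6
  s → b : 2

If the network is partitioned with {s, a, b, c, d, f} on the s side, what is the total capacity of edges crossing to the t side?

20

Edges leaving {s, a, b, c, d, f}: d→e (14), f→t (6).
Cut capacity = 14 + 6 = 20.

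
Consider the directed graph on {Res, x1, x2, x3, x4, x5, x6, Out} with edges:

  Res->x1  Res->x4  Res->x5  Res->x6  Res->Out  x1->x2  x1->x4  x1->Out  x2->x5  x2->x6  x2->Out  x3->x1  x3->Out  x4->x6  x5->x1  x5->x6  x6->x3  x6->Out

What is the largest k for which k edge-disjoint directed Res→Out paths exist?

Assign every edge capacity 1; by Menger, the answer equals the max flow.
Path Res→Out (+1); total 1.
Path Res→x1→Out (+1); total 2.
Path Res→x6→Out (+1); total 3.
Path Res→x4→x6→x3→Out (+1); total 4.
Path Res→x5→x1→x2→Out (+1); total 5.
No residual Res→Out path; max flow = 5.
Certifying cut of size 5: {Res→Out, Res→x1, Res→x4, Res→x5, Res→x6}.

5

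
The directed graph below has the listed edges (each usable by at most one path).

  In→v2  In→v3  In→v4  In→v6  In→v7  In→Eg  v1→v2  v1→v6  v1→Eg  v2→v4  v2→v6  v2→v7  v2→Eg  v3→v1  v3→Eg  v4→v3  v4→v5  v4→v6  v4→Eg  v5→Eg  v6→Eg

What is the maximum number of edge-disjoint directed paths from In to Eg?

Assign every edge capacity 1; by Menger, the answer equals the max flow.
Path In→Eg (+1); total 1.
Path In→v2→Eg (+1); total 2.
Path In→v3→Eg (+1); total 3.
Path In→v4→Eg (+1); total 4.
Path In→v6→Eg (+1); total 5.
No residual In→Eg path; max flow = 5.
Certifying cut of size 5: {In→Eg, In→v2, In→v3, In→v4, In→v6}.

5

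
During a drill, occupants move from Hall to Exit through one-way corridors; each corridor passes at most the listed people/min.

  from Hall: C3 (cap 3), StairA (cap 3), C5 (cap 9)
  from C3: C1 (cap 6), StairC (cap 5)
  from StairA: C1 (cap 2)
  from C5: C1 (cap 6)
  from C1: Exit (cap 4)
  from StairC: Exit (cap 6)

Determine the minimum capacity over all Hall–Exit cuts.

Augment Hall→C3→C1→Exit: bottleneck 3, flow now 3.
Augment Hall→StairA→C1→Exit: bottleneck 1, flow now 4.
Augment Hall→StairA→C1→C3→StairC→Exit: bottleneck 1, flow now 5. (uses reverse residual edge)
Augment Hall→C5→C1→C3→StairC→Exit: bottleneck 2, flow now 7. (uses reverse residual edge)
No augmenting path remains; maximum flow = 7.
By max-flow min-cut, the minimum cut capacity equals the max flow.
In the residual graph, reachable from Hall: {Hall, StairA, C5, C1}.
Min-cut edges: Hall→C3 (3), C1→Exit (4); capacity 3 + 4 = 7.

7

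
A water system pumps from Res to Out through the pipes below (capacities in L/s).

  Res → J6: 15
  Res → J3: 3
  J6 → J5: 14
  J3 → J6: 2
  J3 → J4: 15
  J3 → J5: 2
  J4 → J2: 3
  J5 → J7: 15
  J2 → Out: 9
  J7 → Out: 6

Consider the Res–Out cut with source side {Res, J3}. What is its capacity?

34

Edges leaving {Res, J3}: Res→J6 (15), J3→J6 (2), J3→J4 (15), J3→J5 (2).
Cut capacity = 15 + 2 + 15 + 2 = 34.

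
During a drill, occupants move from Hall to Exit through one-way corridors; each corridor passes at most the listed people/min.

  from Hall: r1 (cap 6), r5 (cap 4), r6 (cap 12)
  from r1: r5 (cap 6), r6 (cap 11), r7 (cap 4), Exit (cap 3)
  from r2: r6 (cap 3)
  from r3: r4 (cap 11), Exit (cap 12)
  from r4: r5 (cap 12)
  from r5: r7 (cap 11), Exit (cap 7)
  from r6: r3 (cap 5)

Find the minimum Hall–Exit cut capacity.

Augment Hall→r1→Exit: bottleneck 3, flow now 3.
Augment Hall→r5→Exit: bottleneck 4, flow now 7.
Augment Hall→r1→r5→Exit: bottleneck 3, flow now 10.
Augment Hall→r6→r3→Exit: bottleneck 5, flow now 15.
No augmenting path remains; maximum flow = 15.
By max-flow min-cut, the minimum cut capacity equals the max flow.
In the residual graph, reachable from Hall: {Hall, r6}.
Min-cut edges: Hall→r1 (6), Hall→r5 (4), r6→r3 (5); capacity 6 + 4 + 5 = 15.

15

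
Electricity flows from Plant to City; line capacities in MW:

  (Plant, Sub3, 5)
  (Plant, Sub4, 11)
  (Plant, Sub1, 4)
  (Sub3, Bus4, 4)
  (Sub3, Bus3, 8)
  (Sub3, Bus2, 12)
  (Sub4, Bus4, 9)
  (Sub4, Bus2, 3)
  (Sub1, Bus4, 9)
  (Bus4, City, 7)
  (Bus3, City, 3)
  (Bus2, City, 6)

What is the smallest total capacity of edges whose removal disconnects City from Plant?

Augment Plant→Sub3→Bus4→City: bottleneck 4, flow now 4.
Augment Plant→Sub3→Bus3→City: bottleneck 1, flow now 5.
Augment Plant→Sub4→Bus4→City: bottleneck 3, flow now 8.
Augment Plant→Sub4→Bus2→City: bottleneck 3, flow now 11.
Augment Plant→Sub4→Bus4→Sub3→Bus3→City: bottleneck 2, flow now 13. (uses reverse residual edge)
Augment Plant→Sub4→Bus4→Sub3→Bus2→City: bottleneck 2, flow now 15. (uses reverse residual edge)
No augmenting path remains; maximum flow = 15.
By max-flow min-cut, the minimum cut capacity equals the max flow.
In the residual graph, reachable from Plant: {Plant, Sub4, Sub1, Bus4}.
Min-cut edges: Plant→Sub3 (5), Sub4→Bus2 (3), Bus4→City (7); capacity 5 + 3 + 7 = 15.

15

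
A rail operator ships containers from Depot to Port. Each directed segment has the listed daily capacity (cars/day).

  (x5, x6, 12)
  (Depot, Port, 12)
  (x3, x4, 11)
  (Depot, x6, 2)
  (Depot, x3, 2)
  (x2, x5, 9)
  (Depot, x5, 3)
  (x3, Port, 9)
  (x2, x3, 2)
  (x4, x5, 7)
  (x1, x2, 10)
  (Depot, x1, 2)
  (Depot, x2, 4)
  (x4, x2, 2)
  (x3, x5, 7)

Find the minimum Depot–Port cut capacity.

Augment Depot→Port: bottleneck 12, flow now 12.
Augment Depot→x3→Port: bottleneck 2, flow now 14.
Augment Depot→x2→x3→Port: bottleneck 2, flow now 16.
No augmenting path remains; maximum flow = 16.
By max-flow min-cut, the minimum cut capacity equals the max flow.
In the residual graph, reachable from Depot: {Depot, x1, x2, x5, x6}.
Min-cut edges: Depot→x3 (2), Depot→Port (12), x2→x3 (2); capacity 2 + 12 + 2 = 16.

16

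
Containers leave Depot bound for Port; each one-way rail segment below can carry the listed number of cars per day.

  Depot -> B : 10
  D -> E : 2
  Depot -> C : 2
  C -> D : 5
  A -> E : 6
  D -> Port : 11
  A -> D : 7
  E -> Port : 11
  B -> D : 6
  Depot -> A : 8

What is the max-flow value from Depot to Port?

16

Augment Depot→A→D→Port: bottleneck 7, flow now 7.
Augment Depot→A→E→Port: bottleneck 1, flow now 8.
Augment Depot→B→D→Port: bottleneck 4, flow now 12.
Augment Depot→B→D→E→Port: bottleneck 2, flow now 14.
Augment Depot→C→D→A→E→Port: bottleneck 2, flow now 16. (uses reverse residual edge)
No augmenting path remains; maximum flow = 16.
In the residual graph, reachable from Depot: {Depot, B}.
Min-cut edges: Depot→A (8), Depot→C (2), B→D (6); capacity 8 + 2 + 6 = 16.
This cut is saturated, so no flow can exceed 16.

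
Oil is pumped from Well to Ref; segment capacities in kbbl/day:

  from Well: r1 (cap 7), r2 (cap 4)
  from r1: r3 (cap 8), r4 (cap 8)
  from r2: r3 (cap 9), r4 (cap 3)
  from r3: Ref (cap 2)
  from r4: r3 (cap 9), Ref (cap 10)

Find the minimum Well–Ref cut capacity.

11

Augment Well→r1→r3→Ref: bottleneck 2, flow now 2.
Augment Well→r1→r4→Ref: bottleneck 5, flow now 7.
Augment Well→r2→r4→Ref: bottleneck 3, flow now 10.
Augment Well→r2→r3→r1→r4→Ref: bottleneck 1, flow now 11. (uses reverse residual edge)
No augmenting path remains; maximum flow = 11.
By max-flow min-cut, the minimum cut capacity equals the max flow.
In the residual graph, reachable from Well: {Well}.
Min-cut edges: Well→r1 (7), Well→r2 (4); capacity 7 + 4 = 11.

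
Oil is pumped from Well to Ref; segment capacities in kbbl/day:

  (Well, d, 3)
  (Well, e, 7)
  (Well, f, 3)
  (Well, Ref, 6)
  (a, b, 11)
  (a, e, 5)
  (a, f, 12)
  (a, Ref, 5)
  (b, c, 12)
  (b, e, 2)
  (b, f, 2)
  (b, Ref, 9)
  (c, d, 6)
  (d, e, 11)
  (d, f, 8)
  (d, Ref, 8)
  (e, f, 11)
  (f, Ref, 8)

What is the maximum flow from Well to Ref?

17

Augment Well→Ref: bottleneck 6, flow now 6.
Augment Well→d→Ref: bottleneck 3, flow now 9.
Augment Well→f→Ref: bottleneck 3, flow now 12.
Augment Well→e→f→Ref: bottleneck 5, flow now 17.
No augmenting path remains; maximum flow = 17.
In the residual graph, reachable from Well: {Well, e, f}.
Min-cut edges: Well→d (3), Well→Ref (6), f→Ref (8); capacity 3 + 6 + 8 = 17.
This cut is saturated, so no flow can exceed 17.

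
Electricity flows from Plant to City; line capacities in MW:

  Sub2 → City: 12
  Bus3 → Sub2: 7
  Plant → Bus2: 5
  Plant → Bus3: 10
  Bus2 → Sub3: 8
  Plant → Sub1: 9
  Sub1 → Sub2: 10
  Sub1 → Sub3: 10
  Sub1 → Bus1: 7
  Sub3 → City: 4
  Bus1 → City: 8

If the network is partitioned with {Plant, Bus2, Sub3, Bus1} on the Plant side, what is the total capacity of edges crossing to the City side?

31

Edges leaving {Plant, Bus2, Sub3, Bus1}: Plant→Sub1 (9), Plant→Bus3 (10), Sub3→City (4), Bus1→City (8).
Cut capacity = 9 + 10 + 4 + 8 = 31.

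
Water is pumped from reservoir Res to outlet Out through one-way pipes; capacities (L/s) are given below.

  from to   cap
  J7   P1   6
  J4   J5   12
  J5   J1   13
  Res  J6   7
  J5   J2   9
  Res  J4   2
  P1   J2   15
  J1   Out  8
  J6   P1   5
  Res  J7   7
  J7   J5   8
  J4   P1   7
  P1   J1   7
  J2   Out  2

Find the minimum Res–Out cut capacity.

10

Augment Res→J7→P1→J2→Out: bottleneck 2, flow now 2.
Augment Res→J7→P1→J1→Out: bottleneck 4, flow now 6.
Augment Res→J7→J5→J1→Out: bottleneck 1, flow now 7.
Augment Res→J6→P1→J1→Out: bottleneck 3, flow now 10.
No augmenting path remains; maximum flow = 10.
By max-flow min-cut, the minimum cut capacity equals the max flow.
In the residual graph, reachable from Res: {Res, J7, J6, J4, P1, J5, J2, J1}.
Min-cut edges: J2→Out (2), J1→Out (8); capacity 2 + 8 = 10.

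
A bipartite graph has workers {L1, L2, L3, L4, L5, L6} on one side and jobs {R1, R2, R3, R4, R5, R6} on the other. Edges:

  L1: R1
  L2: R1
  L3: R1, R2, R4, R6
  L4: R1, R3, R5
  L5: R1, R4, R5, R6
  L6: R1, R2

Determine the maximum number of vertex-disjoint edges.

Unit-capacity flow: source→left, listed edges, right→sink; max matching = max flow.
Augmenting path L1→R1 (+1); matched 1.
Augmenting path L3→R2 (+1); matched 2.
Augmenting path L4→R3 (+1); matched 3.
Augmenting path L5→R4 (+1); matched 4.
Augmenting path L6→R2→L3→R6 (+1); matched 5.
No augmenting path remains; maximum matching = 5.
König certificate: {L3, L4, L5, L6, R1} is a vertex cover of size 5 (every listed pair touches it), so no matching can be larger.

5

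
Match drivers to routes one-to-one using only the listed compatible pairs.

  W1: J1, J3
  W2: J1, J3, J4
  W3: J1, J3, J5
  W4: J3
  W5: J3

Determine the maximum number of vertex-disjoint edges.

Unit-capacity flow: source→left, listed edges, right→sink; max matching = max flow.
Augmenting path W1→J1 (+1); matched 1.
Augmenting path W2→J3 (+1); matched 2.
Augmenting path W3→J5 (+1); matched 3.
Augmenting path W4→J3→W2→J4 (+1); matched 4.
No augmenting path remains; maximum matching = 4.
König certificate: {W1, W2, W3, J3} is a vertex cover of size 4 (every listed pair touches it), so no matching can be larger.

4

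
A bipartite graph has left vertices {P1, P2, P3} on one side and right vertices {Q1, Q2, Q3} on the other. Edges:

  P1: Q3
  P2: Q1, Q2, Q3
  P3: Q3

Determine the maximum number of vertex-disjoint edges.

2

Unit-capacity flow: source→left, listed edges, right→sink; max matching = max flow.
Augmenting path P1→Q3 (+1); matched 1.
Augmenting path P2→Q1 (+1); matched 2.
No augmenting path remains; maximum matching = 2.
König certificate: {P2, Q3} is a vertex cover of size 2 (every listed pair touches it), so no matching can be larger.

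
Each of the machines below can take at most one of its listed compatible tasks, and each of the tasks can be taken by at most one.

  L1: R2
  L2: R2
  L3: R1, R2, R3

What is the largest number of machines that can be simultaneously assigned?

Unit-capacity flow: source→left, listed edges, right→sink; max matching = max flow.
Augmenting path L1→R2 (+1); matched 1.
Augmenting path L3→R1 (+1); matched 2.
No augmenting path remains; maximum matching = 2.
König certificate: {L3, R2} is a vertex cover of size 2 (every listed pair touches it), so no matching can be larger.

2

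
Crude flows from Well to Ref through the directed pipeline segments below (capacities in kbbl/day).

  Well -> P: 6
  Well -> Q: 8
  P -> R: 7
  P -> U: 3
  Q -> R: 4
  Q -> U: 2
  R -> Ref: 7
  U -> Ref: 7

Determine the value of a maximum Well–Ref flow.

12

Augment Well→P→R→Ref: bottleneck 6, flow now 6.
Augment Well→Q→R→Ref: bottleneck 1, flow now 7.
Augment Well→Q→U→Ref: bottleneck 2, flow now 9.
Augment Well→Q→R→P→U→Ref: bottleneck 3, flow now 12. (uses reverse residual edge)
No augmenting path remains; maximum flow = 12.
In the residual graph, reachable from Well: {Well, Q}.
Min-cut edges: Well→P (6), Q→R (4), Q→U (2); capacity 6 + 4 + 2 = 12.
This cut is saturated, so no flow can exceed 12.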